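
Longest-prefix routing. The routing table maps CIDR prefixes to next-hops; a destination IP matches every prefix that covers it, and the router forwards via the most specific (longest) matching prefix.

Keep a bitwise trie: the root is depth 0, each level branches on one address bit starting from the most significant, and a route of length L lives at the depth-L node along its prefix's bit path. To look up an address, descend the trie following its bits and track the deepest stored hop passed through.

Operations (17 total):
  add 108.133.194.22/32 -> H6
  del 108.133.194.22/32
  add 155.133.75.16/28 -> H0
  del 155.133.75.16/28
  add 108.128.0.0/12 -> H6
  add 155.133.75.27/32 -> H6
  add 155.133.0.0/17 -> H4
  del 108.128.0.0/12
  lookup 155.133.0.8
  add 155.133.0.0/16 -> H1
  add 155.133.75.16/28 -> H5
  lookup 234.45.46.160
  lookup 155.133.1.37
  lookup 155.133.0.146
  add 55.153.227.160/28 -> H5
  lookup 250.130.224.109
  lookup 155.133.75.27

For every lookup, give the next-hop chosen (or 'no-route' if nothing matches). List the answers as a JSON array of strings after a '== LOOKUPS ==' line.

Trace:
  + 108.133.194.22/32 (H6) depth=32
  - 108.133.194.22/32 clear@32
  + 155.133.75.16/28 (H0) depth=28
  - 155.133.75.16/28 clear@28
  + 108.128.0.0/12 (H6) depth=12
  + 155.133.75.27/32 (H6) depth=32
  + 155.133.0.0/17 (H4) depth=17
  - 108.128.0.0/12 clear@12
  ? 155.133.0.8  path d0:-→d1:-→d2:-→d3:-→d4:-→d5:-→d6:-→d7:-→d8:-→d9:-→d10:-→d11:-→d12:-→d13:-→d14:-→d15:-→d16:-→d17:H4  best=H4
  + 155.133.0.0/16 (H1) depth=16
  + 155.133.75.16/28 (H5) depth=28
  ? 234.45.46.160  path d0:-→d1:-  best=no-route
  ? 155.133.1.37  path d0:-→d1:-→d2:-→d3:-→d4:-→d5:-→d6:-→d7:-→d8:-→d9:-→d10:-→d11:-→d12:-→d13:-→d14:-→d15:-→d16:H1→d17:H4  best=H4
  ? 155.133.0.146  path d0:-→d1:-→d2:-→d3:-→d4:-→d5:-→d6:-→d7:-→d8:-→d9:-→d10:-→d11:-→d12:-→d13:-→d14:-→d15:-→d16:H1→d17:H4  best=H4
  + 55.153.227.160/28 (H5) depth=28
  ? 250.130.224.109  path d0:-→d1:-  best=no-route
  ? 155.133.75.27  path d0:-→d1:-→d2:-→d3:-→d4:-→d5:-→d6:-→d7:-→d8:-→d9:-→d10:-→d11:-→d12:-→d13:-→d14:-→d15:-→d16:H1→d17:H4→d18:-→d19:-→d20:-→d21:-→d22:-→d23:-→d24:-→d25:-→d26:-→d27:-→d28:H5→d29:-→d30:-→d31:-→d32:H6  best=H6

== LOOKUPS ==
["H4","no-route","H4","H4","no-route","H6"]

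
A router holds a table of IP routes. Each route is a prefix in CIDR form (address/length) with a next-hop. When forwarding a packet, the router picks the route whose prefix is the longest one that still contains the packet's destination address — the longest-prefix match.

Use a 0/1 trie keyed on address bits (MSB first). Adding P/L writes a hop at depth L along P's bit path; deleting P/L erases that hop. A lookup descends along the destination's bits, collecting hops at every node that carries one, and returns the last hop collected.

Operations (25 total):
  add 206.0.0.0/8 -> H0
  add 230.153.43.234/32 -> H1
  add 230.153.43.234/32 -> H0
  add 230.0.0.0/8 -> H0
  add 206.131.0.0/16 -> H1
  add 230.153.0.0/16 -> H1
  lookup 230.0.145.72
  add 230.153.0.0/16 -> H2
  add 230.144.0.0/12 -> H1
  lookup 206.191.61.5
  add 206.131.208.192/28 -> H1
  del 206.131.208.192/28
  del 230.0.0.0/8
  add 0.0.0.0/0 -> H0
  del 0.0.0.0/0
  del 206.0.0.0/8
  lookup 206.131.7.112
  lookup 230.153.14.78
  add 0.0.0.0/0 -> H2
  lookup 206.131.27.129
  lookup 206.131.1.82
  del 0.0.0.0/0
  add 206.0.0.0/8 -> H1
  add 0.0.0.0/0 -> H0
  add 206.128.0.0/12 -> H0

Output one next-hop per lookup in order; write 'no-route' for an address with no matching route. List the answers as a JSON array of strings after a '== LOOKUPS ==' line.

Process each operation:
  + 206.0.0.0/8 (H0) depth=8
  + 230.153.43.234/32 (H1) depth=32
  + 230.153.43.234/32 (H0) depth=32
  + 230.0.0.0/8 (H0) depth=8
  + 206.131.0.0/16 (H1) depth=16
  + 230.153.0.0/16 (H1) depth=16
  ? 230.0.145.72  path d0:-→d1:-→d2:-→d3:-→d4:-→d5:-→d6:-→d7:-→d8:H0  best=H0
  + 230.153.0.0/16 (H2) depth=16
  + 230.144.0.0/12 (H1) depth=12
  ? 206.191.61.5  path d0:-→d1:-→d2:-→d3:-→d4:-→d5:-→d6:-→d7:-→d8:H0→d9:-→d10:-  best=H0
  + 206.131.208.192/28 (H1) depth=28
  del 206.131.208.192/28 (clear depth 28)
  del 230.0.0.0/8 (clear depth 8)
  + 0.0.0.0/0 (H0) depth=0
  del 0.0.0.0/0 (clear depth 0)
  del 206.0.0.0/8 (clear depth 8)
  ? 206.131.7.112  path d0:-→d1:-→d2:-→d3:-→d4:-→d5:-→d6:-→d7:-→d8:-→d9:-→d10:-→d11:-→d12:-→d13:-→d14:-→d15:-→d16:H1  best=H1
  ? 230.153.14.78  path d0:-→d1:-→d2:-→d3:-→d4:-→d5:-→d6:-→d7:-→d8:-→d9:-→d10:-→d11:-→d12:H1→d13:-→d14:-→d15:-→d16:H2→d17:-→d18:-  best=H2
  + 0.0.0.0/0 (H2) depth=0
  ? 206.131.27.129  path d0:H2→d1:-→d2:-→d3:-→d4:-→d5:-→d6:-→d7:-→d8:-→d9:-→d10:-→d11:-→d12:-→d13:-→d14:-→d15:-→d16:H1  best=H1
  ? 206.131.1.82  path d0:H2→d1:-→d2:-→d3:-→d4:-→d5:-→d6:-→d7:-→d8:-→d9:-→d10:-→d11:-→d12:-→d13:-→d14:-→d15:-→d16:H1  best=H1
  del 0.0.0.0/0 (clear depth 0)
  + 206.0.0.0/8 (H1) depth=8
  + 0.0.0.0/0 (H0) depth=0
  + 206.128.0.0/12 (H0) depth=12

== LOOKUPS ==
["H0","H0","H1","H2","H1","H1"]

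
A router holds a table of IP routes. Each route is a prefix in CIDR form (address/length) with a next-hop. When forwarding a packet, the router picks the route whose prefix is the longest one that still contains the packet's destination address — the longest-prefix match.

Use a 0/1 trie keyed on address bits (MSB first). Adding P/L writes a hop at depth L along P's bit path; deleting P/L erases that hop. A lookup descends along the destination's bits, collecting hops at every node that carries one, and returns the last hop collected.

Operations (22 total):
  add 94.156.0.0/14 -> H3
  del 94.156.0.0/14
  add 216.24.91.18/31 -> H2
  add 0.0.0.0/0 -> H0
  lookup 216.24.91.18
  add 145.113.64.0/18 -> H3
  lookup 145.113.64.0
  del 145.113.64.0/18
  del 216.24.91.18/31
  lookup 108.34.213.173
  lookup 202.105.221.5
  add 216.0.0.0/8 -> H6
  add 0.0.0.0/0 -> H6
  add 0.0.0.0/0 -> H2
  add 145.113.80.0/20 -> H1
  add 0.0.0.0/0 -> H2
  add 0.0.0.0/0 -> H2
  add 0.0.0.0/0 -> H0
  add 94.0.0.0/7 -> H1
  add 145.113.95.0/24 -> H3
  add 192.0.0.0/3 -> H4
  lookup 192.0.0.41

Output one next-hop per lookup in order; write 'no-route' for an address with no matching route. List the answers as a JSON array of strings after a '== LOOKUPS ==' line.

Trace:
  + 94.156.0.0/14 (H3) depth=14
  del 94.156.0.0/14 (clear depth 14)
  + 216.24.91.18/31 (H2) depth=31
  + 0.0.0.0/0 (H0) depth=0
  lookup 216.24.91.18: bits 1101100000011000010110110001001 walk d0:H0→d1:-→d2:-→d3:-→d4:-→d5:-→d6:-→d7:-→d8:-→d9:-→d10:-→d11:-→d12:-→d13:-→d14:-→d15:-→d16:-→d17:-→d18:-→d19:-→d20:-→d21:-→d22:-→d23:-→d24:-→d25:-→d26:-→d27:-→d28:-→d29:-→d30:-→d31:H2 -> H2
  + 145.113.64.0/18 (H3) depth=18
  lookup 145.113.64.0: bits 100100010111000101 walk d0:H0→d1:-→d2:-→d3:-→d4:-→d5:-→d6:-→d7:-→d8:-→d9:-→d10:-→d11:-→d12:-→d13:-→d14:-→d15:-→d16:-→d17:-→d18:H3 -> H3
  del 145.113.64.0/18 (clear depth 18)
  del 216.24.91.18/31 (clear depth 31)
  lookup 108.34.213.173: bits 01 walk d0:H0→d1:-→d2:- -> H0
  lookup 202.105.221.5: bits 110 walk d0:H0→d1:-→d2:-→d3:- -> H0
  + 216.0.0.0/8 (H6) depth=8
  + 0.0.0.0/0 (H6) depth=0
  + 0.0.0.0/0 (H2) depth=0
  + 145.113.80.0/20 (H1) depth=20
  + 0.0.0.0/0 (H2) depth=0
  + 0.0.0.0/0 (H2) depth=0
  + 0.0.0.0/0 (H0) depth=0
  + 94.0.0.0/7 (H1) depth=7
  + 145.113.95.0/24 (H3) depth=24
  + 192.0.0.0/3 (H4) depth=3
  lookup 192.0.0.41: bits 110 walk d0:H0→d1:-→d2:-→d3:H4 -> H4

== LOOKUPS ==
["H2","H3","H0","H0","H4"]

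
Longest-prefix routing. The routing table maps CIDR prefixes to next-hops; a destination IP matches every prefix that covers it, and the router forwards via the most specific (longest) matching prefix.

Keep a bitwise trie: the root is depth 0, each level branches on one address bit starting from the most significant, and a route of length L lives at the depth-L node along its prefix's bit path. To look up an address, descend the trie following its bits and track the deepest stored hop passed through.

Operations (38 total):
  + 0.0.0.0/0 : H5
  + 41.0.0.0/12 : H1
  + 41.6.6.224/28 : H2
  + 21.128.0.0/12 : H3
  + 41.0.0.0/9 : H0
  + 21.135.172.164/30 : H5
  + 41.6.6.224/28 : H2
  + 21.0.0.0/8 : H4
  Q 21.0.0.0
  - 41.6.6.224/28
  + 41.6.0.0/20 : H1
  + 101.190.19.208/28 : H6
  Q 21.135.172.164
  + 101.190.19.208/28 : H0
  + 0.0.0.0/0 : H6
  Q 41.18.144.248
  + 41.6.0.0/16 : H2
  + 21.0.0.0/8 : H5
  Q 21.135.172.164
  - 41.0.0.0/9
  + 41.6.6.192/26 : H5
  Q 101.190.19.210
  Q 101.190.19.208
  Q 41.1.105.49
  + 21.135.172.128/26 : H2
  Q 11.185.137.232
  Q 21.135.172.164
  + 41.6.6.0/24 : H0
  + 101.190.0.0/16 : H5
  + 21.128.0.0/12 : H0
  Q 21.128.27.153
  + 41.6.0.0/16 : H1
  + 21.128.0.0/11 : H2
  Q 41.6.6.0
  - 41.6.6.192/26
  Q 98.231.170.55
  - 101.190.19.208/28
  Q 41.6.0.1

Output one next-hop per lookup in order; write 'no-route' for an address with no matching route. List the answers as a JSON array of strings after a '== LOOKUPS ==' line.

Trace:
  add 0.0.0.0/0 -> H5 at depth 0
  add 41.0.0.0/12 -> H1 at depth 12
  add 41.6.6.224/28 -> H2 at depth 28
  add 21.128.0.0/12 -> H3 at depth 12
  add 41.0.0.0/9 -> H0 at depth 9
  add 21.135.172.164/30 -> H5 at depth 30
  add 41.6.6.224/28 -> H2 at depth 28
  add 21.0.0.0/8 -> H4 at depth 8
  Q 21.0.0.0: descend 00010101 ; hops seen [H5,H4] ; pick H4
  del 41.6.6.224/28 (clear depth 28)
  add 41.6.0.0/20 -> H1 at depth 20
  add 101.190.19.208/28 -> H6 at depth 28
  Q 21.135.172.164: descend 000101011000011110101100101001 ; hops seen [H5,H4,H3,H5] ; pick H5
  add 101.190.19.208/28 -> H0 at depth 28
  add 0.0.0.0/0 -> H6 at depth 0
  Q 41.18.144.248: descend 00101001000 ; hops seen [H6,H0] ; pick H0
  add 41.6.0.0/16 -> H2 at depth 16
  add 21.0.0.0/8 -> H5 at depth 8
  Q 21.135.172.164: descend 000101011000011110101100101001 ; hops seen [H6,H5,H3,H5] ; pick H5
  del 41.0.0.0/9 (clear depth 9)
  add 41.6.6.192/26 -> H5 at depth 26
  Q 101.190.19.210: descend 0110010110111110000100111101 ; hops seen [H6,H0] ; pick H0
  Q 101.190.19.208: descend 0110010110111110000100111101 ; hops seen [H6,H0] ; pick H0
  Q 41.1.105.49: descend 0010100100000 ; hops seen [H6,H1] ; pick H1
  add 21.135.172.128/26 -> H2 at depth 26
  Q 11.185.137.232: descend 000 ; hops seen [H6] ; pick H6
  Q 21.135.172.164: descend 000101011000011110101100101001 ; hops seen [H6,H5,H3,H2,H5] ; pick H5
  add 41.6.6.0/24 -> H0 at depth 24
  add 101.190.0.0/16 -> H5 at depth 16
  add 21.128.0.0/12 -> H0 at depth 12
  Q 21.128.27.153: descend 0001010110000 ; hops seen [H6,H5,H0] ; pick H0
  add 41.6.0.0/16 -> H1 at depth 16
  add 21.128.0.0/11 -> H2 at depth 11
  Q 41.6.6.0: descend 001010010000011000000110 ; hops seen [H6,H1,H1,H1,H0] ; pick H0
  del 41.6.6.192/26 (clear depth 26)
  Q 98.231.170.55: descend 01100 ; hops seen [H6] ; pick H6
  del 101.190.19.208/28 (clear depth 28)
  Q 41.6.0.1: descend 001010010000011000000 ; hops seen [H6,H1,H1,H1] ; pick H1

== LOOKUPS ==
["H4","H5","H0","H5","H0","H0","H1","H6","H5","H0","H0","H6","H1"]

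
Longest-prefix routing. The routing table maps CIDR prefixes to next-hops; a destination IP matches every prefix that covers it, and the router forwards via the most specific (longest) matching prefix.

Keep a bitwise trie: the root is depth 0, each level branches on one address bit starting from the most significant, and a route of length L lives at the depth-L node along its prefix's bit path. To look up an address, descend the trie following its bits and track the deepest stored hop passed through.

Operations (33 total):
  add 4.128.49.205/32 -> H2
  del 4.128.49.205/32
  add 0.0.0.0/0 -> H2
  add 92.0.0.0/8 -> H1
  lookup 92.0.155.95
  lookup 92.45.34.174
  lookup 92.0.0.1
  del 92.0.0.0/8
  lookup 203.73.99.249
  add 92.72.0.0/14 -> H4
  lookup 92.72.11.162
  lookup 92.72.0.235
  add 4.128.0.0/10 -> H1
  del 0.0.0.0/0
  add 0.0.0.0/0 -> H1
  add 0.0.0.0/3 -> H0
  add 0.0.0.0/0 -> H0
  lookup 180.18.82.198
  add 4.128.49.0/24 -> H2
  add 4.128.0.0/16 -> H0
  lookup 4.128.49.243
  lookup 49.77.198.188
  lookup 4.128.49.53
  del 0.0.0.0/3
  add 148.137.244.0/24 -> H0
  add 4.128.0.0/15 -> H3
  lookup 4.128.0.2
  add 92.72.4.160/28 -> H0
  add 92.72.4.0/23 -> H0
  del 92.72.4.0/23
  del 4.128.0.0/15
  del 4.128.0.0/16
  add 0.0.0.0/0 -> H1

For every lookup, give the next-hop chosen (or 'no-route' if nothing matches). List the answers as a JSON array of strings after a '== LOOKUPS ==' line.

Trace:
  + 4.128.49.205/32 (H2) depth=32
  del 4.128.49.205/32 (clear depth 32)
  + 0.0.0.0/0 (H2) depth=0
  + 92.0.0.0/8 (H1) depth=8
  Q 92.0.155.95: descend 01011100 ; hops seen [H2,H1] ; pick H1
  Q 92.45.34.174: descend 01011100 ; hops seen [H2,H1] ; pick H1
  Q 92.0.0.1: descend 01011100 ; hops seen [H2,H1] ; pick H1
  del 92.0.0.0/8 (clear depth 8)
  Q 203.73.99.249: descend ε ; hops seen [H2] ; pick H2
  + 92.72.0.0/14 (H4) depth=14
  Q 92.72.11.162: descend 01011100010010 ; hops seen [H2,H4] ; pick H4
  Q 92.72.0.235: descend 01011100010010 ; hops seen [H2,H4] ; pick H4
  + 4.128.0.0/10 (H1) depth=10
  del 0.0.0.0/0 (clear depth 0)
  + 0.0.0.0/0 (H1) depth=0
  + 0.0.0.0/3 (H0) depth=3
  + 0.0.0.0/0 (H0) depth=0
  Q 180.18.82.198: descend ε ; hops seen [H0] ; pick H0
  + 4.128.49.0/24 (H2) depth=24
  + 4.128.0.0/16 (H0) depth=16
  Q 4.128.49.243: descend 00000100100000000011000111 ; hops seen [H0,H0,H1,H0,H2] ; pick H2
  Q 49.77.198.188: descend 00 ; hops seen [H0] ; pick H0
  Q 4.128.49.53: descend 000001001000000000110001 ; hops seen [H0,H0,H1,H0,H2] ; pick H2
  del 0.0.0.0/3 (clear depth 3)
  + 148.137.244.0/24 (H0) depth=24
  + 4.128.0.0/15 (H3) depth=15
  Q 4.128.0.2: descend 000001001000000000 ; hops seen [H0,H1,H3,H0] ; pick H0
  + 92.72.4.160/28 (H0) depth=28
  + 92.72.4.0/23 (H0) depth=23
  del 92.72.4.0/23 (clear depth 23)
  del 4.128.0.0/15 (clear depth 15)
  del 4.128.0.0/16 (clear depth 16)
  + 0.0.0.0/0 (H1) depth=0

== LOOKUPS ==
["H1","H1","H1","H2","H4","H4","H0","H2","H0","H2","H0"]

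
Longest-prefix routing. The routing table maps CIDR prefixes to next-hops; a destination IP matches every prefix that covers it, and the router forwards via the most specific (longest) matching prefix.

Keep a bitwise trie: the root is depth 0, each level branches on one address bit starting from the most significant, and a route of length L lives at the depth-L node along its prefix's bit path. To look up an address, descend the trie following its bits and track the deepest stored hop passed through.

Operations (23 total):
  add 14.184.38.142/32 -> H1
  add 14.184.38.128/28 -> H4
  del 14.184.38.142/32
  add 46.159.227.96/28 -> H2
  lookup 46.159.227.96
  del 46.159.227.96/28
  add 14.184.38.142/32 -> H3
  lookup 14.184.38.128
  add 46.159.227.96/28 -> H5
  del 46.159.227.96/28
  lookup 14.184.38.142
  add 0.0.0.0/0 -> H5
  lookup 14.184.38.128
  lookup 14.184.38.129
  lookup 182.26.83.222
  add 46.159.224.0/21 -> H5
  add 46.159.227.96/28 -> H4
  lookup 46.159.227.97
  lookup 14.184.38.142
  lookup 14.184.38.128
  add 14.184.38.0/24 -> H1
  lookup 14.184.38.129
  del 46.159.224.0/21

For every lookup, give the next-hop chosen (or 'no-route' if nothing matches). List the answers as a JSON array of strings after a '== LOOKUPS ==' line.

Trace:
  + 14.184.38.142/32 (H1) depth=32
  + 14.184.38.128/28 (H4) depth=28
  - 14.184.38.142/32 clear@32
  + 46.159.227.96/28 (H2) depth=28
  ? 46.159.227.96  path d0:-→d1:-→d2:-→d3:-→d4:-→d5:-→d6:-→d7:-→d8:-→d9:-→d10:-→d11:-→d12:-→d13:-→d14:-→d15:-→d16:-→d17:-→d18:-→d19:-→d20:-→d21:-→d22:-→d23:-→d24:-→d25:-→d26:-→d27:-→d28:H2  best=H2
  - 46.159.227.96/28 clear@28
  + 14.184.38.142/32 (H3) depth=32
  ? 14.184.38.128  path d0:-→d1:-→d2:-→d3:-→d4:-→d5:-→d6:-→d7:-→d8:-→d9:-→d10:-→d11:-→d12:-→d13:-→d14:-→d15:-→d16:-→d17:-→d18:-→d19:-→d20:-→d21:-→d22:-→d23:-→d24:-→d25:-→d26:-→d27:-→d28:H4  best=H4
  + 46.159.227.96/28 (H5) depth=28
  - 46.159.227.96/28 clear@28
  ? 14.184.38.142  path d0:-→d1:-→d2:-→d3:-→d4:-→d5:-→d6:-→d7:-→d8:-→d9:-→d10:-→d11:-→d12:-→d13:-→d14:-→d15:-→d16:-→d17:-→d18:-→d19:-→d20:-→d21:-→d22:-→d23:-→d24:-→d25:-→d26:-→d27:-→d28:H4→d29:-→d30:-→d31:-→d32:H3  best=H3
  + 0.0.0.0/0 (H5) depth=0
  ? 14.184.38.128  path d0:H5→d1:-→d2:-→d3:-→d4:-→d5:-→d6:-→d7:-→d8:-→d9:-→d10:-→d11:-→d12:-→d13:-→d14:-→d15:-→d16:-→d17:-→d18:-→d19:-→d20:-→d21:-→d22:-→d23:-→d24:-→d25:-→d26:-→d27:-→d28:H4  best=H4
  ? 14.184.38.129  path d0:H5→d1:-→d2:-→d3:-→d4:-→d5:-→d6:-→d7:-→d8:-→d9:-→d10:-→d11:-→d12:-→d13:-→d14:-→d15:-→d16:-→d17:-→d18:-→d19:-→d20:-→d21:-→d22:-→d23:-→d24:-→d25:-→d26:-→d27:-→d28:H4  best=H4
  ? 182.26.83.222  path d0:H5  best=H5
  + 46.159.224.0/21 (H5) depth=21
  + 46.159.227.96/28 (H4) depth=28
  ? 46.159.227.97  path d0:H5→d1:-→d2:-→d3:-→d4:-→d5:-→d6:-→d7:-→d8:-→d9:-→d10:-→d11:-→d12:-→d13:-→d14:-→d15:-→d16:-→d17:-→d18:-→d19:-→d20:-→d21:H5→d22:-→d23:-→d24:-→d25:-→d26:-→d27:-→d28:H4  best=H4
  ? 14.184.38.142  path d0:H5→d1:-→d2:-→d3:-→d4:-→d5:-→d6:-→d7:-→d8:-→d9:-→d10:-→d11:-→d12:-→d13:-→d14:-→d15:-→d16:-→d17:-→d18:-→d19:-→d20:-→d21:-→d22:-→d23:-→d24:-→d25:-→d26:-→d27:-→d28:H4→d29:-→d30:-→d31:-→d32:H3  best=H3
  ? 14.184.38.128  path d0:H5→d1:-→d2:-→d3:-→d4:-→d5:-→d6:-→d7:-→d8:-→d9:-→d10:-→d11:-→d12:-→d13:-→d14:-→d15:-→d16:-→d17:-→d18:-→d19:-→d20:-→d21:-→d22:-→d23:-→d24:-→d25:-→d26:-→d27:-→d28:H4  best=H4
  + 14.184.38.0/24 (H1) depth=24
  ? 14.184.38.129  path d0:H5→d1:-→d2:-→d3:-→d4:-→d5:-→d6:-→d7:-→d8:-→d9:-→d10:-→d11:-→d12:-→d13:-→d14:-→d15:-→d16:-→d17:-→d18:-→d19:-→d20:-→d21:-→d22:-→d23:-→d24:H1→d25:-→d26:-→d27:-→d28:H4  best=H4
  - 46.159.224.0/21 clear@21

== LOOKUPS ==
["H2","H4","H3","H4","H4","H5","H4","H3","H4","H4"]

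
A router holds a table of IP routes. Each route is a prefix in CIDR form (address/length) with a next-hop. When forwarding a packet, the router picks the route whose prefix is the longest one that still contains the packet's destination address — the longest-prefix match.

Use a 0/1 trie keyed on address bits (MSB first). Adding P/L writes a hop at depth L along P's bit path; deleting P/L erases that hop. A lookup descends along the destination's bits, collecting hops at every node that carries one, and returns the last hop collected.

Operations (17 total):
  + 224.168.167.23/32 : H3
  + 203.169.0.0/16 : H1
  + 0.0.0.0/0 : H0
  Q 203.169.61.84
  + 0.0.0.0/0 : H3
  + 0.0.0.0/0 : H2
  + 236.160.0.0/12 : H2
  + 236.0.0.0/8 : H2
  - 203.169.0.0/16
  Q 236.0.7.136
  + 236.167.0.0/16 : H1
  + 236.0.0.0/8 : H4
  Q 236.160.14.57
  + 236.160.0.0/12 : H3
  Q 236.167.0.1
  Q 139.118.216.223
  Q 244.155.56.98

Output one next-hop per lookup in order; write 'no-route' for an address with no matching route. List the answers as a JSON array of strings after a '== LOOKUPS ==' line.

Apply in order:
  + 224.168.167.23/32 (H3) depth=32
  + 203.169.0.0/16 (H1) depth=16
  + 0.0.0.0/0 (H0) depth=0
  Q 203.169.61.84: descend 1100101110101001 ; hops seen [H0,H1] ; pick H1
  + 0.0.0.0/0 (H3) depth=0
  + 0.0.0.0/0 (H2) depth=0
  + 236.160.0.0/12 (H2) depth=12
  + 236.0.0.0/8 (H2) depth=8
  - 203.169.0.0/16 clear@16
  Q 236.0.7.136: descend 11101100 ; hops seen [H2,H2] ; pick H2
  + 236.167.0.0/16 (H1) depth=16
  + 236.0.0.0/8 (H4) depth=8
  Q 236.160.14.57: descend 1110110010100 ; hops seen [H2,H4,H2] ; pick H2
  + 236.160.0.0/12 (H3) depth=12
  Q 236.167.0.1: descend 1110110010100111 ; hops seen [H2,H4,H3,H1] ; pick H1
  Q 139.118.216.223: descend 1 ; hops seen [H2] ; pick H2
  Q 244.155.56.98: descend 111 ; hops seen [H2] ; pick H2

== LOOKUPS ==
["H1","H2","H2","H1","H2","H2"]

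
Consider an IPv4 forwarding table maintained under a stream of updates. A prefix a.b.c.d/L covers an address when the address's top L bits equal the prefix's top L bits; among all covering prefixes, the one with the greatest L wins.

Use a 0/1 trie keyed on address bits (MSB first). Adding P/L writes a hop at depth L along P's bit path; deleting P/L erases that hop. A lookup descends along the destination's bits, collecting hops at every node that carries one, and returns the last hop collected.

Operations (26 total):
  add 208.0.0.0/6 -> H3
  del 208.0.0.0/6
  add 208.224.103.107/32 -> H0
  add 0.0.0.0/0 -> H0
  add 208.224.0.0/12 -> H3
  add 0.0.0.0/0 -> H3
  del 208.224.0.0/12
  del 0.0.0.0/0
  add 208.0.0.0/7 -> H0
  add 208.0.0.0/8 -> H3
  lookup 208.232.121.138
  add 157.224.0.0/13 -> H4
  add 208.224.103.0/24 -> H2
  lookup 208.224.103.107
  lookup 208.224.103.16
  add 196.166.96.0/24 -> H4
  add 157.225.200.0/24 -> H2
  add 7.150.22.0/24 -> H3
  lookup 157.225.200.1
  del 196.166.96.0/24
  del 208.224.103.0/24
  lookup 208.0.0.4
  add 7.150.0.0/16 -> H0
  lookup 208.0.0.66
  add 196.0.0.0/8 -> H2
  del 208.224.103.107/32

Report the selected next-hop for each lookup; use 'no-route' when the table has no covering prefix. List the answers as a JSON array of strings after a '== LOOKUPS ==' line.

Process each operation:
  + 208.0.0.0/6 (H3) depth=6
  del 208.0.0.0/6 (clear depth 6)
  + 208.224.103.107/32 (H0) depth=32
  + 0.0.0.0/0 (H0) depth=0
  + 208.224.0.0/12 (H3) depth=12
  + 0.0.0.0/0 (H3) depth=0
  del 208.224.0.0/12 (clear depth 12)
  del 0.0.0.0/0 (clear depth 0)
  + 208.0.0.0/7 (H0) depth=7
  + 208.0.0.0/8 (H3) depth=8
  Q 208.232.121.138: descend 110100001110 ; hops seen [H0,H3] ; pick H3
  + 157.224.0.0/13 (H4) depth=13
  + 208.224.103.0/24 (H2) depth=24
  Q 208.224.103.107: descend 11010000111000000110011101101011 ; hops seen [H0,H3,H2,H0] ; pick H0
  Q 208.224.103.16: descend 1101000011100000011001110 ; hops seen [H0,H3,H2] ; pick H2
  + 196.166.96.0/24 (H4) depth=24
  + 157.225.200.0/24 (H2) depth=24
  + 7.150.22.0/24 (H3) depth=24
  Q 157.225.200.1: descend 100111011110000111001000 ; hops seen [H4,H2] ; pick H2
  del 196.166.96.0/24 (clear depth 24)
  del 208.224.103.0/24 (clear depth 24)
  Q 208.0.0.4: descend 11010000 ; hops seen [H0,H3] ; pick H3
  + 7.150.0.0/16 (H0) depth=16
  Q 208.0.0.66: descend 11010000 ; hops seen [H0,H3] ; pick H3
  + 196.0.0.0/8 (H2) depth=8
  del 208.224.103.107/32 (clear depth 32)

== LOOKUPS ==
["H3","H0","H2","H2","H3","H3"]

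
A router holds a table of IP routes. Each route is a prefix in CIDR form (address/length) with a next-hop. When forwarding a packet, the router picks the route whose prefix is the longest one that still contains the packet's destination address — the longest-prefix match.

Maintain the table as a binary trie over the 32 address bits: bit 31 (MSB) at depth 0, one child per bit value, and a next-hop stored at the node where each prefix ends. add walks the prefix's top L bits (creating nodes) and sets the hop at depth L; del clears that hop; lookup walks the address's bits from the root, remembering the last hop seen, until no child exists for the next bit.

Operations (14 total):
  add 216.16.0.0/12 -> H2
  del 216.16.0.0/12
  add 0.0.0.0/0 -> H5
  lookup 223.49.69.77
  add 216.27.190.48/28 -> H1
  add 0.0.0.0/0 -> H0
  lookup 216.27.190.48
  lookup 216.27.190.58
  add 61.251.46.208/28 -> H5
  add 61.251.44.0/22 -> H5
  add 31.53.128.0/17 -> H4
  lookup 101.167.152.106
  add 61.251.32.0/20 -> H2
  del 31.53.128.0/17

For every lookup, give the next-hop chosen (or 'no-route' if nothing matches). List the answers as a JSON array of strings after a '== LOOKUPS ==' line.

Process each operation:
  + 216.16.0.0/12 (H2) depth=12
  del 216.16.0.0/12 (clear depth 12)
  + 0.0.0.0/0 (H5) depth=0
  ? 223.49.69.77  path d0:H5→d1:-→d2:-→d3:-→d4:-→d5:-  best=H5
  + 216.27.190.48/28 (H1) depth=28
  + 0.0.0.0/0 (H0) depth=0
  ? 216.27.190.48  path d0:H0→d1:-→d2:-→d3:-→d4:-→d5:-→d6:-→d7:-→d8:-→d9:-→d10:-→d11:-→d12:-→d13:-→d14:-→d15:-→d16:-→d17:-→d18:-→d19:-→d20:-→d21:-→d22:-→d23:-→d24:-→d25:-→d26:-→d27:-→d28:H1  best=H1
  ? 216.27.190.58  path d0:H0→d1:-→d2:-→d3:-→d4:-→d5:-→d6:-→d7:-→d8:-→d9:-→d10:-→d11:-→d12:-→d13:-→d14:-→d15:-→d16:-→d17:-→d18:-→d19:-→d20:-→d21:-→d22:-→d23:-→d24:-→d25:-→d26:-→d27:-→d28:H1  best=H1
  + 61.251.46.208/28 (H5) depth=28
  + 61.251.44.0/22 (H5) depth=22
  + 31.53.128.0/17 (H4) depth=17
  ? 101.167.152.106  path d0:H0→d1:-  best=H0
  + 61.251.32.0/20 (H2) depth=20
  del 31.53.128.0/17 (clear depth 17)

== LOOKUPS ==
["H5","H1","H1","H0"]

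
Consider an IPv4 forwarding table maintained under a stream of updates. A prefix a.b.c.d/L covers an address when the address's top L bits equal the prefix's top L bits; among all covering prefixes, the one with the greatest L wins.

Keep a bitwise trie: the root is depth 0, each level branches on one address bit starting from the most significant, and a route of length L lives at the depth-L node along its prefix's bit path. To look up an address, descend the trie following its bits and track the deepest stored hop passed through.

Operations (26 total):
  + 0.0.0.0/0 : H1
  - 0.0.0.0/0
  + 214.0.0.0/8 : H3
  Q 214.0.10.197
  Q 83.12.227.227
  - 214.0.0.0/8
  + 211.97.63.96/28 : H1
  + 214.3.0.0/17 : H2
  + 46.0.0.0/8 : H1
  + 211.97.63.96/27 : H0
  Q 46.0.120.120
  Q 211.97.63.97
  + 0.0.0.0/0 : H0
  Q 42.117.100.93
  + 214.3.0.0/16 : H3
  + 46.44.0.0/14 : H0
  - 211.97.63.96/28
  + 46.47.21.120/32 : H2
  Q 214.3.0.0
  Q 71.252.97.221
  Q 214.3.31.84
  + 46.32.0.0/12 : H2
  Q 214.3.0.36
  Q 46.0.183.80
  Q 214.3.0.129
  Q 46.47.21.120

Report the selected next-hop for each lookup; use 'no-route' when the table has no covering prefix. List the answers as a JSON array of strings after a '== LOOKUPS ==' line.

Trace:
  + 0.0.0.0/0 (H1) depth=0
  del 0.0.0.0/0 (clear depth 0)
  + 214.0.0.0/8 (H3) depth=8
  lookup 214.0.10.197: bits 11010110 walk d0:-→d1:-→d2:-→d3:-→d4:-→d5:-→d6:-→d7:-→d8:H3 -> H3
  lookup 83.12.227.227: bits ε walk d0:- -> no-route
  del 214.0.0.0/8 (clear depth 8)
  + 211.97.63.96/28 (H1) depth=28
  + 214.3.0.0/17 (H2) depth=17
  + 46.0.0.0/8 (H1) depth=8
  + 211.97.63.96/27 (H0) depth=27
  lookup 46.0.120.120: bits 00101110 walk d0:-→d1:-→d2:-→d3:-→d4:-→d5:-→d6:-→d7:-→d8:H1 -> H1
  lookup 211.97.63.97: bits 1101001101100001001111110110 walk d0:-→d1:-→d2:-→d3:-→d4:-→d5:-→d6:-→d7:-→d8:-→d9:-→d10:-→d11:-→d12:-→d13:-→d14:-→d15:-→d16:-→d17:-→d18:-→d19:-→d20:-→d21:-→d22:-→d23:-→d24:-→d25:-→d26:-→d27:H0→d28:H1 -> H1
  + 0.0.0.0/0 (H0) depth=0
  lookup 42.117.100.93: bits 00101 walk d0:H0→d1:-→d2:-→d3:-→d4:-→d5:- -> H0
  + 214.3.0.0/16 (H3) depth=16
  + 46.44.0.0/14 (H0) depth=14
  del 211.97.63.96/28 (clear depth 28)
  + 46.47.21.120/32 (H2) depth=32
  lookup 214.3.0.0: bits 11010110000000110 walk d0:H0→d1:-→d2:-→d3:-→d4:-→d5:-→d6:-→d7:-→d8:-→d9:-→d10:-→d11:-→d12:-→d13:-→d14:-→d15:-→d16:H3→d17:H2 -> H2
  lookup 71.252.97.221: bits 0 walk d0:H0→d1:- -> H0
  lookup 214.3.31.84: bits 11010110000000110 walk d0:H0→d1:-→d2:-→d3:-→d4:-→d5:-→d6:-→d7:-→d8:-→d9:-→d10:-→d11:-→d12:-→d13:-→d14:-→d15:-→d16:H3→d17:H2 -> H2
  + 46.32.0.0/12 (H2) depth=12
  lookup 214.3.0.36: bits 11010110000000110 walk d0:H0→d1:-→d2:-→d3:-→d4:-→d5:-→d6:-→d7:-→d8:-→d9:-→d10:-→d11:-→d12:-→d13:-→d14:-→d15:-→d16:H3→d17:H2 -> H2
  lookup 46.0.183.80: bits 0010111000 walk d0:H0→d1:-→d2:-→d3:-→d4:-→d5:-→d6:-→d7:-→d8:H1→d9:-→d10:- -> H1
  lookup 214.3.0.129: bits 11010110000000110 walk d0:H0→d1:-→d2:-→d3:-→d4:-→d5:-→d6:-→d7:-→d8:-→d9:-→d10:-→d11:-→d12:-→d13:-→d14:-→d15:-→d16:H3→d17:H2 -> H2
  lookup 46.47.21.120: bits 00101110001011110001010101111000 walk d0:H0→d1:-→d2:-→d3:-→d4:-→d5:-→d6:-→d7:-→d8:H1→d9:-→d10:-→d11:-→d12:H2→d13:-→d14:H0→d15:-→d16:-→d17:-→d18:-→d19:-→d20:-→d21:-→d22:-→d23:-→d24:-→d25:-→d26:-→d27:-→d28:-→d29:-→d30:-→d31:-→d32:H2 -> H2

== LOOKUPS ==
["H3","no-route","H1","H1","H0","H2","H0","H2","H2","H1","H2","H2"]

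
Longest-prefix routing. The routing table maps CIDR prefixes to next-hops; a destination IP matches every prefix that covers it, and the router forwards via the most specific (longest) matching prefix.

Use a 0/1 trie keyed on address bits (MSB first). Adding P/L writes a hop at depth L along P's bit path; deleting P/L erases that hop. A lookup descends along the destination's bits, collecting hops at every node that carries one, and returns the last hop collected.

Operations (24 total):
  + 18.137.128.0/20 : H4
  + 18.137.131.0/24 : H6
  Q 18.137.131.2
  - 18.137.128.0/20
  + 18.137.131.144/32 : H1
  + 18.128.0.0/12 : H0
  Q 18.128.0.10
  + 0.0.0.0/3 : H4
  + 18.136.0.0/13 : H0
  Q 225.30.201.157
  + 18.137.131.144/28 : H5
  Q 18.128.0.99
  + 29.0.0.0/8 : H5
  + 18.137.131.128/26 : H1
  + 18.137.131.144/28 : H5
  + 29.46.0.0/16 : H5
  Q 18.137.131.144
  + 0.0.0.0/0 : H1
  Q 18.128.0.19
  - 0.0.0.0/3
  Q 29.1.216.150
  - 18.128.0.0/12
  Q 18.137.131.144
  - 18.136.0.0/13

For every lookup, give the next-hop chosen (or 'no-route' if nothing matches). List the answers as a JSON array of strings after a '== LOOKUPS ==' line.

Process each operation:
  add 18.137.128.0/20 -> H4 at depth 20
  add 18.137.131.0/24 -> H6 at depth 24
  Q 18.137.131.2: descend 000100101000100110000011 ; hops seen [H4,H6] ; pick H6
  del 18.137.128.0/20 (clear depth 20)
  add 18.137.131.144/32 -> H1 at depth 32
  add 18.128.0.0/12 -> H0 at depth 12
  Q 18.128.0.10: descend 000100101000 ; hops seen [H0] ; pick H0
  add 0.0.0.0/3 -> H4 at depth 3
  add 18.136.0.0/13 -> H0 at depth 13
  Q 225.30.201.157: descend ε ; hops seen [∅] ; pick no-route
  add 18.137.131.144/28 -> H5 at depth 28
  Q 18.128.0.99: descend 000100101000 ; hops seen [H4,H0] ; pick H0
  add 29.0.0.0/8 -> H5 at depth 8
  add 18.137.131.128/26 -> H1 at depth 26
  add 18.137.131.144/28 -> H5 at depth 28
  add 29.46.0.0/16 -> H5 at depth 16
  Q 18.137.131.144: descend 00010010100010011000001110010000 ; hops seen [H4,H0,H0,H6,H1,H5,H1] ; pick H1
  add 0.0.0.0/0 -> H1 at depth 0
  Q 18.128.0.19: descend 000100101000 ; hops seen [H1,H4,H0] ; pick H0
  del 0.0.0.0/3 (clear depth 3)
  Q 29.1.216.150: descend 0001110100 ; hops seen [H1,H5] ; pick H5
  del 18.128.0.0/12 (clear depth 12)
  Q 18.137.131.144: descend 00010010100010011000001110010000 ; hops seen [H1,H0,H6,H1,H5,H1] ; pick H1
  del 18.136.0.0/13 (clear depth 13)

== LOOKUPS ==
["H6","H0","no-route","H0","H1","H0","H5","H1"]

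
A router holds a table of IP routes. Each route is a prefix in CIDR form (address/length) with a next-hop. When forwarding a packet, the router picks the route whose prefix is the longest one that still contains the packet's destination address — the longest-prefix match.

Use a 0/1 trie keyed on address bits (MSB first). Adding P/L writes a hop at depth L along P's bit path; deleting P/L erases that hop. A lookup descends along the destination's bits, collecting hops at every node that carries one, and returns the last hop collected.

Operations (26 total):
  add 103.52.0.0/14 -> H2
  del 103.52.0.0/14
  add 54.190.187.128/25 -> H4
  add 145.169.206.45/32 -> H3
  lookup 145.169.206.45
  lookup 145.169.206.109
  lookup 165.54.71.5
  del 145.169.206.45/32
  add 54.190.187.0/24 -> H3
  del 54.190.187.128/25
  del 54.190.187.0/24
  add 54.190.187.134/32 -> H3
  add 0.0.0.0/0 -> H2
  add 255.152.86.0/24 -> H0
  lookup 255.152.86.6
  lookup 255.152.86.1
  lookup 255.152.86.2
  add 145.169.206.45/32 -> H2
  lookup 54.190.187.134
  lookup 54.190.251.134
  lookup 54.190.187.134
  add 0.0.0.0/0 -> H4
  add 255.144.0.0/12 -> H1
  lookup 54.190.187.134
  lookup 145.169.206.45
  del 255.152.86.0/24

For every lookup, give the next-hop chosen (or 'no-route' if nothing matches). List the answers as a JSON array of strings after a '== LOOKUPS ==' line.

Apply in order:
  + 103.52.0.0/14 (H2) depth=14
  del 103.52.0.0/14 (clear depth 14)
  + 54.190.187.128/25 (H4) depth=25
  + 145.169.206.45/32 (H3) depth=32
  lookup 145.169.206.45: bits 10010001101010011100111000101101 walk d0:-→d1:-→d2:-→d3:-→d4:-→d5:-→d6:-→d7:-→d8:-→d9:-→d10:-→d11:-→d12:-→d13:-→d14:-→d15:-→d16:-→d17:-→d18:-→d19:-→d20:-→d21:-→d22:-→d23:-→d24:-→d25:-→d26:-→d27:-→d28:-→d29:-→d30:-→d31:-→d32:H3 -> H3
  lookup 145.169.206.109: bits 1001000110101001110011100 walk d0:-→d1:-→d2:-→d3:-→d4:-→d5:-→d6:-→d7:-→d8:-→d9:-→d10:-→d11:-→d12:-→d13:-→d14:-→d15:-→d16:-→d17:-→d18:-→d19:-→d20:-→d21:-→d22:-→d23:-→d24:-→d25:- -> no-route
  lookup 165.54.71.5: bits 10 walk d0:-→d1:-→d2:- -> no-route
  del 145.169.206.45/32 (clear depth 32)
  + 54.190.187.0/24 (H3) depth=24
  del 54.190.187.128/25 (clear depth 25)
  del 54.190.187.0/24 (clear depth 24)
  + 54.190.187.134/32 (H3) depth=32
  + 0.0.0.0/0 (H2) depth=0
  + 255.152.86.0/24 (H0) depth=24
  lookup 255.152.86.6: bits 111111111001100001010110 walk d0:H2→d1:-→d2:-→d3:-→d4:-→d5:-→d6:-→d7:-→d8:-→d9:-→d10:-→d11:-→d12:-→d13:-→d14:-→d15:-→d16:-→d17:-→d18:-→d19:-→d20:-→d21:-→d22:-→d23:-→d24:H0 -> H0
  lookup 255.152.86.1: bits 111111111001100001010110 walk d0:H2→d1:-→d2:-→d3:-→d4:-→d5:-→d6:-→d7:-→d8:-→d9:-→d10:-→d11:-→d12:-→d13:-→d14:-→d15:-→d16:-→d17:-→d18:-→d19:-→d20:-→d21:-→d22:-→d23:-→d24:H0 -> H0
  lookup 255.152.86.2: bits 111111111001100001010110 walk d0:H2→d1:-→d2:-→d3:-→d4:-→d5:-→d6:-→d7:-→d8:-→d9:-→d10:-→d11:-→d12:-→d13:-→d14:-→d15:-→d16:-→d17:-→d18:-→d19:-→d20:-→d21:-→d22:-→d23:-→d24:H0 -> H0
  + 145.169.206.45/32 (H2) depth=32
  lookup 54.190.187.134: bits 00110110101111101011101110000110 walk d0:H2→d1:-→d2:-→d3:-→d4:-→d5:-→d6:-→d7:-→d8:-→d9:-→d10:-→d11:-→d12:-→d13:-→d14:-→d15:-→d16:-→d17:-→d18:-→d19:-→d20:-→d21:-→d22:-→d23:-→d24:-→d25:-→d26:-→d27:-→d28:-→d29:-→d30:-→d31:-→d32:H3 -> H3
  lookup 54.190.251.134: bits 00110110101111101 walk d0:H2→d1:-→d2:-→d3:-→d4:-→d5:-→d6:-→d7:-→d8:-→d9:-→d10:-→d11:-→d12:-→d13:-→d14:-→d15:-→d16:-→d17:- -> H2
  lookup 54.190.187.134: bits 00110110101111101011101110000110 walk d0:H2→d1:-→d2:-→d3:-→d4:-→d5:-→d6:-→d7:-→d8:-→d9:-→d10:-→d11:-→d12:-→d13:-→d14:-→d15:-→d16:-→d17:-→d18:-→d19:-→d20:-→d21:-→d22:-→d23:-→d24:-→d25:-→d26:-→d27:-→d28:-→d29:-→d30:-→d31:-→d32:H3 -> H3
  + 0.0.0.0/0 (H4) depth=0
  + 255.144.0.0/12 (H1) depth=12
  lookup 54.190.187.134: bits 00110110101111101011101110000110 walk d0:H4→d1:-→d2:-→d3:-→d4:-→d5:-→d6:-→d7:-→d8:-→d9:-→d10:-→d11:-→d12:-→d13:-→d14:-→d15:-→d16:-→d17:-→d18:-→d19:-→d20:-→d21:-→d22:-→d23:-→d24:-→d25:-→d26:-→d27:-→d28:-→d29:-→d30:-→d31:-→d32:H3 -> H3
  lookup 145.169.206.45: bits 10010001101010011100111000101101 walk d0:H4→d1:-→d2:-→d3:-→d4:-→d5:-→d6:-→d7:-→d8:-→d9:-→d10:-→d11:-→d12:-→d13:-→d14:-→d15:-→d16:-→d17:-→d18:-→d19:-→d20:-→d21:-→d22:-→d23:-→d24:-→d25:-→d26:-→d27:-→d28:-→d29:-→d30:-→d31:-→d32:H2 -> H2
  del 255.152.86.0/24 (clear depth 24)

== LOOKUPS ==
["H3","no-route","no-route","H0","H0","H0","H3","H2","H3","H3","H2"]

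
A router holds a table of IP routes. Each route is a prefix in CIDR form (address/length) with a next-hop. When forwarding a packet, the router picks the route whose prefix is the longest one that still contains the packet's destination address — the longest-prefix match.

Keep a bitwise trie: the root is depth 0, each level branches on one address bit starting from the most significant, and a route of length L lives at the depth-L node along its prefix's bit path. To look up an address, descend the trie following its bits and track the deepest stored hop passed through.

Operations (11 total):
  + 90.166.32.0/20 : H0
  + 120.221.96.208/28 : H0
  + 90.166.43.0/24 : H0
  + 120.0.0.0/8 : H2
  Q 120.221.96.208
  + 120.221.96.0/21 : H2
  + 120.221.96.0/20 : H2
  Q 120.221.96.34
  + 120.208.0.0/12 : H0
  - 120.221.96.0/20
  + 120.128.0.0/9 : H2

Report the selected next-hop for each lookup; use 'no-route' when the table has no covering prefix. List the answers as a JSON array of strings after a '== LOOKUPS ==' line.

Apply in order:
  add 90.166.32.0/20 -> H0 at depth 20
  add 120.221.96.208/28 -> H0 at depth 28
  add 90.166.43.0/24 -> H0 at depth 24
  add 120.0.0.0/8 -> H2 at depth 8
  lookup 120.221.96.208: bits 0111100011011101011000001101 walk d0:-→d1:-→d2:-→d3:-→d4:-→d5:-→d6:-→d7:-→d8:H2→d9:-→d10:-→d11:-→d12:-→d13:-→d14:-→d15:-→d16:-→d17:-→d18:-→d19:-→d20:-→d21:-→d22:-→d23:-→d24:-→d25:-→d26:-→d27:-→d28:H0 -> H0
  add 120.221.96.0/21 -> H2 at depth 21
  add 120.221.96.0/20 -> H2 at depth 20
  lookup 120.221.96.34: bits 011110001101110101100000 walk d0:-→d1:-→d2:-→d3:-→d4:-→d5:-→d6:-→d7:-→d8:H2→d9:-→d10:-→d11:-→d12:-→d13:-→d14:-→d15:-→d16:-→d17:-→d18:-→d19:-→d20:H2→d21:H2→d22:-→d23:-→d24:- -> H2
  add 120.208.0.0/12 -> H0 at depth 12
  del 120.221.96.0/20 (clear depth 20)
  add 120.128.0.0/9 -> H2 at depth 9

== LOOKUPS ==
["H0","H2"]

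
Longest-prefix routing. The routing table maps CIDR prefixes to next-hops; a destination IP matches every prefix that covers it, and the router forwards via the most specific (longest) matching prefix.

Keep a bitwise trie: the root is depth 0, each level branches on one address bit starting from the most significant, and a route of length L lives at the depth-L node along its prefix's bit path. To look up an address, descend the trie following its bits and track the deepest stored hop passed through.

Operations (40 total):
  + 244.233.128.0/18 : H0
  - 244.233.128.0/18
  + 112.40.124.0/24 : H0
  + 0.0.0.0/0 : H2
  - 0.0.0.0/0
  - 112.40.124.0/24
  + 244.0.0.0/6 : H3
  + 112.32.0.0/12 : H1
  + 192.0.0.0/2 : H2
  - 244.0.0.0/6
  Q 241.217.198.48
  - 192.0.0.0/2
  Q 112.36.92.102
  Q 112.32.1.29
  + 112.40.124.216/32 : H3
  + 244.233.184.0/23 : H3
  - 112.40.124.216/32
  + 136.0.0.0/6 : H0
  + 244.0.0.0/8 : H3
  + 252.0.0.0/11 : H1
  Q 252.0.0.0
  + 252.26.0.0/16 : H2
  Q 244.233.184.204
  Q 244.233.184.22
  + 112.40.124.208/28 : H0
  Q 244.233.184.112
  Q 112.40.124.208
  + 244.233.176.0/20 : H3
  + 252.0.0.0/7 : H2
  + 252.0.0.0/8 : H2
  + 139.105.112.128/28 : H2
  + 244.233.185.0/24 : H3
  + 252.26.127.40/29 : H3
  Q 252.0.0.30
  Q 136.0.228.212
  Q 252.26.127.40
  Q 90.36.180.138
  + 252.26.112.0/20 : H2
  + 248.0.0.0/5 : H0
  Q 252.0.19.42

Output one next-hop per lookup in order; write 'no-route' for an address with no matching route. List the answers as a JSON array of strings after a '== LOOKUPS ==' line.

Process each operation:
  + 244.233.128.0/18 (H0) depth=18
  del 244.233.128.0/18 (clear depth 18)
  + 112.40.124.0/24 (H0) depth=24
  + 0.0.0.0/0 (H2) depth=0
  del 0.0.0.0/0 (clear depth 0)
  del 112.40.124.0/24 (clear depth 24)
  + 244.0.0.0/6 (H3) depth=6
  + 112.32.0.0/12 (H1) depth=12
  + 192.0.0.0/2 (H2) depth=2
  del 244.0.0.0/6 (clear depth 6)
  Q 241.217.198.48: descend 11110 ; hops seen [H2] ; pick H2
  del 192.0.0.0/2 (clear depth 2)
  Q 112.36.92.102: descend 011100000010 ; hops seen [H1] ; pick H1
  Q 112.32.1.29: descend 011100000010 ; hops seen [H1] ; pick H1
  + 112.40.124.216/32 (H3) depth=32
  + 244.233.184.0/23 (H3) depth=23
  del 112.40.124.216/32 (clear depth 32)
  + 136.0.0.0/6 (H0) depth=6
  + 244.0.0.0/8 (H3) depth=8
  + 252.0.0.0/11 (H1) depth=11
  Q 252.0.0.0: descend 11111100000 ; hops seen [H1] ; pick H1
  + 252.26.0.0/16 (H2) depth=16
  Q 244.233.184.204: descend 11110100111010011011100 ; hops seen [H3,H3] ; pick H3
  Q 244.233.184.22: descend 11110100111010011011100 ; hops seen [H3,H3] ; pick H3
  + 112.40.124.208/28 (H0) depth=28
  Q 244.233.184.112: descend 11110100111010011011100 ; hops seen [H3,H3] ; pick H3
  Q 112.40.124.208: descend 0111000000101000011111001101 ; hops seen [H1,H0] ; pick H0
  + 244.233.176.0/20 (H3) depth=20
  + 252.0.0.0/7 (H2) depth=7
  + 252.0.0.0/8 (H2) depth=8
  + 139.105.112.128/28 (H2) depth=28
  + 244.233.185.0/24 (H3) depth=24
  + 252.26.127.40/29 (H3) depth=29
  Q 252.0.0.30: descend 11111100000 ; hops seen [H2,H2,H1] ; pick H1
  Q 136.0.228.212: descend 100010 ; hops seen [H0] ; pick H0
  Q 252.26.127.40: descend 11111100000110100111111100101 ; hops seen [H2,H2,H1,H2,H3] ; pick H3
  Q 90.36.180.138: descend 01 ; hops seen [∅] ; pick no-route
  + 252.26.112.0/20 (H2) depth=20
  + 248.0.0.0/5 (H0) depth=5
  Q 252.0.19.42: descend 11111100000 ; hops seen [H0,H2,H2,H1] ; pick H1

== LOOKUPS ==
["H2","H1","H1","H1","H3","H3","H3","H0","H1","H0","H3","no-route","H1"]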